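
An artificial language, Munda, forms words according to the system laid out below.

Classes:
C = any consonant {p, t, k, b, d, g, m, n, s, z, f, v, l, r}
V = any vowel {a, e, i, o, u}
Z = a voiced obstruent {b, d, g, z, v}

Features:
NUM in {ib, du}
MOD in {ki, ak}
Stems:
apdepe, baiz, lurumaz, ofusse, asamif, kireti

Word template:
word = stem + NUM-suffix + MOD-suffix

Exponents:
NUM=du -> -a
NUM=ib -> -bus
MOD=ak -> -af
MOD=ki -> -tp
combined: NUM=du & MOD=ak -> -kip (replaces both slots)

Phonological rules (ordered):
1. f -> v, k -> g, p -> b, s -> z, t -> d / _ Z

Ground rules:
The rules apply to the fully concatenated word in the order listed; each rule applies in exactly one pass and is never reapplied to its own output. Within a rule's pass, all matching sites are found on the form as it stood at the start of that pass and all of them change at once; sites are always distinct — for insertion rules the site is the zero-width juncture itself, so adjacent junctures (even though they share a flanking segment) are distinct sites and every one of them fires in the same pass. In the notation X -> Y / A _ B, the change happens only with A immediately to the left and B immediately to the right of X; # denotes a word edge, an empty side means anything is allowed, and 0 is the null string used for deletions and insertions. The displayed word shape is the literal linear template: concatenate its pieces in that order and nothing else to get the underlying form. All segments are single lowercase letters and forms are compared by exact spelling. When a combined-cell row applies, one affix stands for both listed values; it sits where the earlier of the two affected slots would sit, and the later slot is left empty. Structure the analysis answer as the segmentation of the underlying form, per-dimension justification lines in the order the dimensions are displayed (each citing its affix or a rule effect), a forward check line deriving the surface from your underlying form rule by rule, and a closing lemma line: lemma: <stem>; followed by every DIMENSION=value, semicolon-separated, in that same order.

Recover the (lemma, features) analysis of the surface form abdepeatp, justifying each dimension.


underlying: apdepe-a-tp
NUM=du - signalled by the affix -a
MOD=ki - signalled by the affix -tp
check: apdepeatp -> abdepeatp
lemma: apdepe; NUM=du; MOD=ki


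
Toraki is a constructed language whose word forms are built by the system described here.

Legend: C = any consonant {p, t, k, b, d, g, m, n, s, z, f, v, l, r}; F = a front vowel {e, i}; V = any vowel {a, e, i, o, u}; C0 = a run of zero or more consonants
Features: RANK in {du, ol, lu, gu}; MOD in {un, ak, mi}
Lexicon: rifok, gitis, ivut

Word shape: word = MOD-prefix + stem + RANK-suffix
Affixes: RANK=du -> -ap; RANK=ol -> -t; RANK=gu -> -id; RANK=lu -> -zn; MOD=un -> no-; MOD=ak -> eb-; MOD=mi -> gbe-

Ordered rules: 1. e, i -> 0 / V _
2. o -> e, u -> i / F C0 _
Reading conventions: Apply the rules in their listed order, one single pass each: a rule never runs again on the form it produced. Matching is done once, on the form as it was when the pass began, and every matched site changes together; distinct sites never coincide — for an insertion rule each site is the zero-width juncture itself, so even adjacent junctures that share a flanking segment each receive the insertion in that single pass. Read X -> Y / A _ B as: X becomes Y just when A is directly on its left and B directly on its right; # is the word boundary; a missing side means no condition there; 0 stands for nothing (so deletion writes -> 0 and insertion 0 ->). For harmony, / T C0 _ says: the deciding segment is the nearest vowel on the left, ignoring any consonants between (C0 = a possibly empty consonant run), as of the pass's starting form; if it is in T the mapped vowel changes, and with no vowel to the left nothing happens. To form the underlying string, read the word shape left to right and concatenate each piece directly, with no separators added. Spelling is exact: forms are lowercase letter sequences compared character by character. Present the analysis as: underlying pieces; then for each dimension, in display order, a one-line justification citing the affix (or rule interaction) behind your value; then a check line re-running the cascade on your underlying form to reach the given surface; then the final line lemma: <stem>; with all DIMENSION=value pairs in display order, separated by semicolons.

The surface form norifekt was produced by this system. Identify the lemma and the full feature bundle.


underlying: no-rifok-t
RANK=ol - signalled by the affix -t
MOD=un - signalled by the affix no-
check: norifokt -> norifokt -> norifekt
lemma: rifok; RANK=ol; MOD=un


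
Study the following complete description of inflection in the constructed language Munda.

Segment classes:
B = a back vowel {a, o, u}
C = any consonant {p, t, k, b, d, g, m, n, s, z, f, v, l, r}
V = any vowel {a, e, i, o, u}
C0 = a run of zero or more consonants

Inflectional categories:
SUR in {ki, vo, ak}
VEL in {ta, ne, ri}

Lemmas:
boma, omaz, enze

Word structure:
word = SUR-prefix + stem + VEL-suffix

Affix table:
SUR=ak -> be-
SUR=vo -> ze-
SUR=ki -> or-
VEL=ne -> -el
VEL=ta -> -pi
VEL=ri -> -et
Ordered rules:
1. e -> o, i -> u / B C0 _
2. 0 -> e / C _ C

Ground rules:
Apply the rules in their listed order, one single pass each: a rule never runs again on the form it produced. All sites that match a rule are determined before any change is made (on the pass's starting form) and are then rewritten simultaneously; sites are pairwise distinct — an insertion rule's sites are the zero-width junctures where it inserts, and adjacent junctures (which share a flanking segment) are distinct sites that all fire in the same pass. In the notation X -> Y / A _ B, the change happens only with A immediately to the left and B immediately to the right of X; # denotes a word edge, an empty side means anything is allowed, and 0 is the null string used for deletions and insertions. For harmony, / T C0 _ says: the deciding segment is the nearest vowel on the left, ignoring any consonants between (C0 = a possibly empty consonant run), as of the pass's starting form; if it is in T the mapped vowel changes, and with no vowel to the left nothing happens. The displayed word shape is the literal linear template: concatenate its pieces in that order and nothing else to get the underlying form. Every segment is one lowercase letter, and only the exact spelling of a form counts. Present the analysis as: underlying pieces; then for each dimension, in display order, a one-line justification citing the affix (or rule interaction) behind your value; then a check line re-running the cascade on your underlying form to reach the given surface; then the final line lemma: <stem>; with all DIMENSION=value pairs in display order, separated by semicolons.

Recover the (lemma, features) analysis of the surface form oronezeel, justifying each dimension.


underlying: or-enze-el
SUR=ki - signalled by the affix or-
VEL=ne - signalled by the affix -el
check: orenzeel -> oronzeel -> oronezeel
lemma: enze; SUR=ki; VEL=ne


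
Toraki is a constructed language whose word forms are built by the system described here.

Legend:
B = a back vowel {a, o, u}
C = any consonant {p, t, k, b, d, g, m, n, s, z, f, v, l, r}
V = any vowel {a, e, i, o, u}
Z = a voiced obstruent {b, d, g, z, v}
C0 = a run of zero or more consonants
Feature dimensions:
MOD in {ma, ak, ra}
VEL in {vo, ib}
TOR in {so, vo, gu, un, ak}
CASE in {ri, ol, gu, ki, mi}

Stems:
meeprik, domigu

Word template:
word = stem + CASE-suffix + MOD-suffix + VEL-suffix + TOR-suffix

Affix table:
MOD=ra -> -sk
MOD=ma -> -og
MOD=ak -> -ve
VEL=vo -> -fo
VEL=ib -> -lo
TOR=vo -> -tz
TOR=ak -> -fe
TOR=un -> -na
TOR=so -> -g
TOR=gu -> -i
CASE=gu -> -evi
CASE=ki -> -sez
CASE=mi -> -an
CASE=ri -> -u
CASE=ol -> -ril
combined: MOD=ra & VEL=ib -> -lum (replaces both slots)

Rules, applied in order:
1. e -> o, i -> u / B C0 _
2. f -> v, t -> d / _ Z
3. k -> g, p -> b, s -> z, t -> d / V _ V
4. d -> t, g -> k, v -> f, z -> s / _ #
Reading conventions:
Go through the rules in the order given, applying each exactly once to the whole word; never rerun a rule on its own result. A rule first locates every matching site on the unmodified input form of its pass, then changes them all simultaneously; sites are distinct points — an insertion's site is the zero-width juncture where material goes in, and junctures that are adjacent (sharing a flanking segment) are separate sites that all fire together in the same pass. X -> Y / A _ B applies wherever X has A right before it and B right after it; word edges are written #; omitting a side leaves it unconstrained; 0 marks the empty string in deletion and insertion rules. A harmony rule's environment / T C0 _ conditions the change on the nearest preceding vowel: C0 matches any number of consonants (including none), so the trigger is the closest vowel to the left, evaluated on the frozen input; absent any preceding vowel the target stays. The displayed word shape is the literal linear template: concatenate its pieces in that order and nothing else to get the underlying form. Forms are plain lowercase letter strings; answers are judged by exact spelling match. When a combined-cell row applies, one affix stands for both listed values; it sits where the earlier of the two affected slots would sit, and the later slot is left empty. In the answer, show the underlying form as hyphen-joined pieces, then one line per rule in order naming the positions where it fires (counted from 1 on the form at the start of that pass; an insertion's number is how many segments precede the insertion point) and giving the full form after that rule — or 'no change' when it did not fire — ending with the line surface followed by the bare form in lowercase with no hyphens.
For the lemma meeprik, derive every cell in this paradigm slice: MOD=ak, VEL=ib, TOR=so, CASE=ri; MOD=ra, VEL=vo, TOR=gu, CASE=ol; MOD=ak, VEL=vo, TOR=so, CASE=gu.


cell MOD=ak, VEL=ib, TOR=so, CASE=ri:
underlying: meeprik-u-ve-lo-g
1. e -> o, i -> u / B C0 _: fires at position(s) 10: meeprikuvolog
2. f -> v, t -> d / _ Z: no change
3. k -> g, p -> b, s -> z, t -> d / V _ V: fires at position(s) 7: meepriguvolog
4. d -> t, g -> k, v -> f, z -> s / _ #: fires at position(s) 13: meepriguvolok
surface: meepriguvolok

cell MOD=ra, VEL=vo, TOR=gu, CASE=ol:
underlying: meeprik-ril-sk-fo-i
1. e -> o, i -> u / B C0 _: fires at position(s) 15: meeprikrilskfou
2. f -> v, t -> d / _ Z: no change
3. k -> g, p -> b, s -> z, t -> d / V _ V: no change
4. d -> t, g -> k, v -> f, z -> s / _ #: no change
surface: meeprikrilskfou

cell MOD=ak, VEL=vo, TOR=so, CASE=gu:
underlying: meeprik-evi-ve-fo-g
1. e -> o, i -> u / B C0 _: no change
2. f -> v, t -> d / _ Z: no change
3. k -> g, p -> b, s -> z, t -> d / V _ V: fires at position(s) 7: meeprigevivefog
4. d -> t, g -> k, v -> f, z -> s / _ #: fires at position(s) 15: meeprigevivefok
surface: meeprigevivefok


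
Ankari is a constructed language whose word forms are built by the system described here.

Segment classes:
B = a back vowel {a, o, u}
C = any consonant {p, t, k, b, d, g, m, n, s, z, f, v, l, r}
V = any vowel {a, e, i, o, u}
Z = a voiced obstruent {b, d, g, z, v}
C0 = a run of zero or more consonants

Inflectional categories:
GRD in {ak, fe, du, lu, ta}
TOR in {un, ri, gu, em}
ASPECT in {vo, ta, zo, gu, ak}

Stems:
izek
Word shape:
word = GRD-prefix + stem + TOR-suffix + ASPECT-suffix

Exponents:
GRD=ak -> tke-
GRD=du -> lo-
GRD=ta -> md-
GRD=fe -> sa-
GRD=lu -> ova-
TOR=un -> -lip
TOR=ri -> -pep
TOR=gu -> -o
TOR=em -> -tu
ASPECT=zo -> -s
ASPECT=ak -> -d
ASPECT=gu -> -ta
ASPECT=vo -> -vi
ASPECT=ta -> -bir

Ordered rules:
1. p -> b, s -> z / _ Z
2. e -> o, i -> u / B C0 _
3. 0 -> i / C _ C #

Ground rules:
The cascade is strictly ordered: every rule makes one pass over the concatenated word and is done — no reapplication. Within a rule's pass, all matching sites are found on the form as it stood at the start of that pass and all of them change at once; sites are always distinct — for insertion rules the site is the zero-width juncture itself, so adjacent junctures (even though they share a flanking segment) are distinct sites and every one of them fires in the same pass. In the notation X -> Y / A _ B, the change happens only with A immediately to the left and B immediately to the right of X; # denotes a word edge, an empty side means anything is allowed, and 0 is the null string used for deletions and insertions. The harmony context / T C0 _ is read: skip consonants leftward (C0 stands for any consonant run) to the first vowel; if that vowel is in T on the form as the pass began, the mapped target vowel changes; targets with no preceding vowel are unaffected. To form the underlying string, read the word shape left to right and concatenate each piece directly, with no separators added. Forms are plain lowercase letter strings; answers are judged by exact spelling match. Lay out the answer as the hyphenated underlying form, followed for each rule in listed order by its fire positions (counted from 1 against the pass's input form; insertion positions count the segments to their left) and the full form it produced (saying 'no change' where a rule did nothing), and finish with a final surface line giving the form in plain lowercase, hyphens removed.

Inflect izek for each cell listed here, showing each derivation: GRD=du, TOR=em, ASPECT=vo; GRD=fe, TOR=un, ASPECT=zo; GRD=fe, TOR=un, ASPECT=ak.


cell GRD=du, TOR=em, ASPECT=vo:
underlying: lo-izek-tu-vi
1. p -> b, s -> z / _ Z: no change
2. e -> o, i -> u / B C0 _: fires at position(s) 3, 10: louzektuvu
3. 0 -> i / C _ C #: no change
surface: louzektuvu

cell GRD=fe, TOR=un, ASPECT=zo:
underlying: sa-izek-lip-s
1. p -> b, s -> z / _ Z: no change
2. e -> o, i -> u / B C0 _: fires at position(s) 3: sauzeklips
3. 0 -> i / C _ C #: inserts after position(s) 9: sauzeklipis
surface: sauzeklipis

cell GRD=fe, TOR=un, ASPECT=ak:
underlying: sa-izek-lip-d
1. p -> b, s -> z / _ Z: fires at position(s) 9: saizeklibd
2. e -> o, i -> u / B C0 _: fires at position(s) 3: sauzeklibd
3. 0 -> i / C _ C #: inserts after position(s) 9: sauzeklibid
surface: sauzeklibid


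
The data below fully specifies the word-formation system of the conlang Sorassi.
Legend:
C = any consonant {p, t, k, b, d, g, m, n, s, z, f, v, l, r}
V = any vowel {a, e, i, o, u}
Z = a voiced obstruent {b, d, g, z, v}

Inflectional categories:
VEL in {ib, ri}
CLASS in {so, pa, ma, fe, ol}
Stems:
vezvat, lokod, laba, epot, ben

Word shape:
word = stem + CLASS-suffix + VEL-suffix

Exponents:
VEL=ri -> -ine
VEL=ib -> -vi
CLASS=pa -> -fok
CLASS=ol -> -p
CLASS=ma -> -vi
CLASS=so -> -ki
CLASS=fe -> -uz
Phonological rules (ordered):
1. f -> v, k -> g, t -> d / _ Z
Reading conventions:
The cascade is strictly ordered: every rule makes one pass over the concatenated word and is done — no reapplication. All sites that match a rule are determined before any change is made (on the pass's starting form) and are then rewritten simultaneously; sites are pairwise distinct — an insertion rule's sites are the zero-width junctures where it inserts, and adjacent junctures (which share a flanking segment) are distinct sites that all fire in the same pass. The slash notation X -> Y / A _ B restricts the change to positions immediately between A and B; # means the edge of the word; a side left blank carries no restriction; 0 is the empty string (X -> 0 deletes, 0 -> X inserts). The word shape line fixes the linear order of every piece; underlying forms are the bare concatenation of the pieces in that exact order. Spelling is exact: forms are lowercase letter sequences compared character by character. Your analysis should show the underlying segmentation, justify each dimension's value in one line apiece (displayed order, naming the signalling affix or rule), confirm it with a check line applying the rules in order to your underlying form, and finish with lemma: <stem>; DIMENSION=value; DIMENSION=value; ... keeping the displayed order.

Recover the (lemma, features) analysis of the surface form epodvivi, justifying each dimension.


underlying: epot-vi-vi
VEL=ib - signalled by the affix -vi
CLASS=ma - signalled by the affix -vi
check: epotvivi -> epodvivi
lemma: epot; VEL=ib; CLASS=ma


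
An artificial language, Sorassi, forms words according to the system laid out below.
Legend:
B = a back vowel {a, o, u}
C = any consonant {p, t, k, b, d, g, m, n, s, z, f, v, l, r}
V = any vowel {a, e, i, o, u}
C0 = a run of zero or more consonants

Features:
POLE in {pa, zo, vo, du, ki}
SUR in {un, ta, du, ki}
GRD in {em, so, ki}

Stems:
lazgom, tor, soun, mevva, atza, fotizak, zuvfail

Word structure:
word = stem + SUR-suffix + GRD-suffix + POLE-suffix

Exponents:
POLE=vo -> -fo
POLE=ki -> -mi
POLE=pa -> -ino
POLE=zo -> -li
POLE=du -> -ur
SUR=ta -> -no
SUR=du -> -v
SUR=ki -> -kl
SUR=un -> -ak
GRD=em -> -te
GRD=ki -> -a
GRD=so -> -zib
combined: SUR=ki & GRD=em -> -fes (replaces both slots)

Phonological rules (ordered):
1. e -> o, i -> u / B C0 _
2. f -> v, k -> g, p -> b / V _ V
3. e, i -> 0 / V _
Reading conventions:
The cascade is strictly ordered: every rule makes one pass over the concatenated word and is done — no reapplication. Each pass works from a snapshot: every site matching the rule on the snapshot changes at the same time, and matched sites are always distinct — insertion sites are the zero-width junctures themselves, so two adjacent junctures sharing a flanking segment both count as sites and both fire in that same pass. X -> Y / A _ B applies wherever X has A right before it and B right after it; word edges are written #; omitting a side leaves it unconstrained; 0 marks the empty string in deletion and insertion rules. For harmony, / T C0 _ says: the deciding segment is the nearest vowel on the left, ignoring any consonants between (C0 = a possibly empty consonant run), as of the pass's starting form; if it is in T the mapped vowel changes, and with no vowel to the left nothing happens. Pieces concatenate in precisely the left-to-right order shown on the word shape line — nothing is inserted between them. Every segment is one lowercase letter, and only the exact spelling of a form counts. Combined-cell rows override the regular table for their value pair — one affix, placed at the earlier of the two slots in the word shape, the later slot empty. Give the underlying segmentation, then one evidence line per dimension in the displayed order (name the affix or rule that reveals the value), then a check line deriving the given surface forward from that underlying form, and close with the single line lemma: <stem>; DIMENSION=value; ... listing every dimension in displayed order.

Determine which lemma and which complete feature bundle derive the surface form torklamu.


underlying: tor-kl-a-mi
POLE=ki - signalled by the affix -mi
SUR=ki - signalled by the affix -kl
GRD=ki - signalled by the affix -a
check: torklami -> torklamu -> torklamu -> torklamu
lemma: tor; POLE=ki; SUR=ki; GRD=ki


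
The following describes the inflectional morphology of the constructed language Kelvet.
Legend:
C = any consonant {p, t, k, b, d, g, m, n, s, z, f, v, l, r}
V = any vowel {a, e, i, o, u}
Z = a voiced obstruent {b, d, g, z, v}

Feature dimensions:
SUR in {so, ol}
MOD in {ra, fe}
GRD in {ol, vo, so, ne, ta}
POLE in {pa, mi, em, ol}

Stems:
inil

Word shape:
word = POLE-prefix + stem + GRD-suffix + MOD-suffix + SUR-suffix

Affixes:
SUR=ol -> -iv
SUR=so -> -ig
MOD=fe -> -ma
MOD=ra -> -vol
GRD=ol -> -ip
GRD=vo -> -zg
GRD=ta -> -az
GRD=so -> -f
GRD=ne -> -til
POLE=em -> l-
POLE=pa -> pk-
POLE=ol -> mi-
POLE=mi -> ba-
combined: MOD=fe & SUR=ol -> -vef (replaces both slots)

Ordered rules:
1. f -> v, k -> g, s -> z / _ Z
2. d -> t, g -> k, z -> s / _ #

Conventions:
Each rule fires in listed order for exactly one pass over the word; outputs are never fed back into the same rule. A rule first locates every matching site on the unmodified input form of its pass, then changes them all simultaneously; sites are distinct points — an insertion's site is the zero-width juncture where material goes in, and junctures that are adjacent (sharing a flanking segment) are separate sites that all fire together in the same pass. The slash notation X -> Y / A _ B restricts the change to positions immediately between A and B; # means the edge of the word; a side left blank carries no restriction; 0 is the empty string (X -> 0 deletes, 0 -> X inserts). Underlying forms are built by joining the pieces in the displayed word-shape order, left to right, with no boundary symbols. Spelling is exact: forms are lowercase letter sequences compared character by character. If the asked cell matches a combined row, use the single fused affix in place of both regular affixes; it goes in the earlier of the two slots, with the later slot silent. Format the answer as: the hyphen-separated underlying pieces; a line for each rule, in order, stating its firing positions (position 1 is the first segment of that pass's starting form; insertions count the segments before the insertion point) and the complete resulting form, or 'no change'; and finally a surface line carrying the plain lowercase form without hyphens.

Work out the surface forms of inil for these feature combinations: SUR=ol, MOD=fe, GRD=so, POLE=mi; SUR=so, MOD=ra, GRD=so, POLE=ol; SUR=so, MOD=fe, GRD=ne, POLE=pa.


cell SUR=ol, MOD=fe, GRD=so, POLE=mi:
underlying: ba-inil-f-vef
1. f -> v, k -> g, s -> z / _ Z: fires at position(s) 7: bainilvvef
2. d -> t, g -> k, z -> s / _ #: no change
surface: bainilvvef

cell SUR=so, MOD=ra, GRD=so, POLE=ol:
underlying: mi-inil-f-vol-ig
1. f -> v, k -> g, s -> z / _ Z: fires at position(s) 7: miinilvvolig
2. d -> t, g -> k, z -> s / _ #: fires at position(s) 12: miinilvvolik
surface: miinilvvolik

cell SUR=so, MOD=fe, GRD=ne, POLE=pa:
underlying: pk-inil-til-ma-ig
1. f -> v, k -> g, s -> z / _ Z: no change
2. d -> t, g -> k, z -> s / _ #: fires at position(s) 13: pkiniltilmaik
surface: pkiniltilmaik


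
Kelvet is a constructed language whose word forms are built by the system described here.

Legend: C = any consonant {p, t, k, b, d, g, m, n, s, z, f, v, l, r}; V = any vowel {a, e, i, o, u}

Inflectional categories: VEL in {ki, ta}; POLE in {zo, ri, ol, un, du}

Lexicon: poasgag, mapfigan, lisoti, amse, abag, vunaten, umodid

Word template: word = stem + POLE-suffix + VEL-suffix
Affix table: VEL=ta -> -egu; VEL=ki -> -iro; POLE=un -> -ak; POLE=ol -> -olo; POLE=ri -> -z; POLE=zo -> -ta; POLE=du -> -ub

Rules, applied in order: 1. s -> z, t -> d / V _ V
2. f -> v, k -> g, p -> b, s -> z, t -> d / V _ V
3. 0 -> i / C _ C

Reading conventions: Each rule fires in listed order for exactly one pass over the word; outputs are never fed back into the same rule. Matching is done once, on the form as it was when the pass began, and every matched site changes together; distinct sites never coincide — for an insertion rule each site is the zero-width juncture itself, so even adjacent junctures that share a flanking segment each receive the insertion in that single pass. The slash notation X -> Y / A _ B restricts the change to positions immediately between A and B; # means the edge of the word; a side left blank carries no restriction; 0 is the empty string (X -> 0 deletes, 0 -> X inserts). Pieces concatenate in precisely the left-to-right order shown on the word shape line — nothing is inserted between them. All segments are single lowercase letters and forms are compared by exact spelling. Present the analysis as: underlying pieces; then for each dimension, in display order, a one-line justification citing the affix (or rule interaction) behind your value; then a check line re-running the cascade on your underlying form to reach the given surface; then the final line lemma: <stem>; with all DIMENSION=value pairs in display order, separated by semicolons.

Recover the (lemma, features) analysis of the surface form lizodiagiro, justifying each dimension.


underlying: lisoti-ak-iro
VEL=ki - signalled by the affix -iro
POLE=un - signalled by the affix -ak
check: lisotiakiro -> lizodiakiro -> lizodiagiro -> lizodiagiro
lemma: lisoti; VEL=ki; POLE=un


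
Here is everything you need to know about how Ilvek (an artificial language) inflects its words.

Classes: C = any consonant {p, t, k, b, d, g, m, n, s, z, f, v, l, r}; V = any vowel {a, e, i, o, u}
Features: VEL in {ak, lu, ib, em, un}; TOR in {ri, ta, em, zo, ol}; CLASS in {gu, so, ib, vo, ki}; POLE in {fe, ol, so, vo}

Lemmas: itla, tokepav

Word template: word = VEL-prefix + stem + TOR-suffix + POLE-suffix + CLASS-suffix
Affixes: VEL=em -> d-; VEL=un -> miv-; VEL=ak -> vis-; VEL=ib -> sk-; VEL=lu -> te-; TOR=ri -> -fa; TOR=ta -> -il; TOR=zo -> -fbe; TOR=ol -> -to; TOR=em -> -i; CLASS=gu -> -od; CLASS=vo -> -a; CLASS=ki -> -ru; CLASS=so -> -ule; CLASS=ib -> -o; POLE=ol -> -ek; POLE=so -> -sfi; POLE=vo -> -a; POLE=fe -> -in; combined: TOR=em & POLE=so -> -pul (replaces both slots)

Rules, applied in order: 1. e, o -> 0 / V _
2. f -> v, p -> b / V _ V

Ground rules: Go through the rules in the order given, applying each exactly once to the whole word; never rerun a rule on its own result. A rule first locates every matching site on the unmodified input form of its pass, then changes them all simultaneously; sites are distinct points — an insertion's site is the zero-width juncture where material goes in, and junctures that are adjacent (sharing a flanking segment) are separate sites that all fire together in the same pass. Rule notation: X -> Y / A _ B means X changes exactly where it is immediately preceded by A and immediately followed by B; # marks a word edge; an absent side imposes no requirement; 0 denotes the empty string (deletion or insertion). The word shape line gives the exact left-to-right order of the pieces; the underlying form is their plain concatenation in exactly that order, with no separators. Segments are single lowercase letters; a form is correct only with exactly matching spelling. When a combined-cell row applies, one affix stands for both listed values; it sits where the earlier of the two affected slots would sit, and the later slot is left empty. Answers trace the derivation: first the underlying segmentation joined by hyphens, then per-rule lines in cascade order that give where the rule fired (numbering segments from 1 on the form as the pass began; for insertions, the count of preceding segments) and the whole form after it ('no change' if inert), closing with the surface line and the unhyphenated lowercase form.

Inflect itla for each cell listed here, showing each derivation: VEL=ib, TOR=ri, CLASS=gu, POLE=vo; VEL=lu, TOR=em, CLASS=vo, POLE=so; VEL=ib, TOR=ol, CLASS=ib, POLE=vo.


cell VEL=ib, TOR=ri, CLASS=gu, POLE=vo:
underlying: sk-itla-fa-a-od
1. e, o -> 0 / V _: fires at position(s) 10: skitlafaad
2. f -> v, p -> b / V _ V: fires at position(s) 7: skitlavaad
surface: skitlavaad

cell VEL=lu, TOR=em, CLASS=vo, POLE=so:
underlying: te-itla-pul-a
1. e, o -> 0 / V _: no change
2. f -> v, p -> b / V _ V: fires at position(s) 7: teitlabula
surface: teitlabula

cell VEL=ib, TOR=ol, CLASS=ib, POLE=vo:
underlying: sk-itla-to-a-o
1. e, o -> 0 / V _: fires at position(s) 10: skitlatoa
2. f -> v, p -> b / V _ V: no change
surface: skitlatoa


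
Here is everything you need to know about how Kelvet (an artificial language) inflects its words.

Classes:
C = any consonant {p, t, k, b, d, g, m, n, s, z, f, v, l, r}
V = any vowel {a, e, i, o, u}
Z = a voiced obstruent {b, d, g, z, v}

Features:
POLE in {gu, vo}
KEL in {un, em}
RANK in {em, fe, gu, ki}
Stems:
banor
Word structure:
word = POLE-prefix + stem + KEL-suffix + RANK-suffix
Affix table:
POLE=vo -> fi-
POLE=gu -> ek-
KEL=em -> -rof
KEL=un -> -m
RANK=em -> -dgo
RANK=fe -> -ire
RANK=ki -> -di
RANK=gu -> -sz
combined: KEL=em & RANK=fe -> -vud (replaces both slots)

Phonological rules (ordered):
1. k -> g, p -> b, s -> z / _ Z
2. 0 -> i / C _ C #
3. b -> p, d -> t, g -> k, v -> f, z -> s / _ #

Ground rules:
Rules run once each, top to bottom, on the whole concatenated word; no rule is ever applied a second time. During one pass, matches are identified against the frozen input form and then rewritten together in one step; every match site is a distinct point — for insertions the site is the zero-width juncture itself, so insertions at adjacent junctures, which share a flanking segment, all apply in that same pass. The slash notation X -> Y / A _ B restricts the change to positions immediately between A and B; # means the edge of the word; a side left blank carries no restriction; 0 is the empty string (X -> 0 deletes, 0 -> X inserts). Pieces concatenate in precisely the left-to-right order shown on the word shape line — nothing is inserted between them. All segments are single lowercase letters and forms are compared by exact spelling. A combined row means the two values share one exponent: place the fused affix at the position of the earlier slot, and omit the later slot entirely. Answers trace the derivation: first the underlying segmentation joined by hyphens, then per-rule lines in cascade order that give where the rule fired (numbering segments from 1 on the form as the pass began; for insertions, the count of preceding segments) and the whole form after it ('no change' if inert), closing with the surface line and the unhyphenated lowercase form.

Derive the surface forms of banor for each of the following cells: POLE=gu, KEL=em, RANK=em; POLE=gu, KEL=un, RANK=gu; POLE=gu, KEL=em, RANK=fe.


cell POLE=gu, KEL=em, RANK=em:
underlying: ek-banor-rof-dgo
1. k -> g, p -> b, s -> z / _ Z: fires at position(s) 2: egbanorrofdgo
2. 0 -> i / C _ C #: no change
3. b -> p, d -> t, g -> k, v -> f, z -> s / _ #: no change
surface: egbanorrofdgo

cell POLE=gu, KEL=un, RANK=gu:
underlying: ek-banor-m-sz
1. k -> g, p -> b, s -> z / _ Z: fires at position(s) 2, 9: egbanormzz
2. 0 -> i / C _ C #: inserts after position(s) 9: egbanormziz
3. b -> p, d -> t, g -> k, v -> f, z -> s / _ #: fires at position(s) 11: egbanormzis
surface: egbanormzis

cell POLE=gu, KEL=em, RANK=fe:
underlying: ek-banor-vud
1. k -> g, p -> b, s -> z / _ Z: fires at position(s) 2: egbanorvud
2. 0 -> i / C _ C #: no change
3. b -> p, d -> t, g -> k, v -> f, z -> s / _ #: fires at position(s) 10: egbanorvut
surface: egbanorvut


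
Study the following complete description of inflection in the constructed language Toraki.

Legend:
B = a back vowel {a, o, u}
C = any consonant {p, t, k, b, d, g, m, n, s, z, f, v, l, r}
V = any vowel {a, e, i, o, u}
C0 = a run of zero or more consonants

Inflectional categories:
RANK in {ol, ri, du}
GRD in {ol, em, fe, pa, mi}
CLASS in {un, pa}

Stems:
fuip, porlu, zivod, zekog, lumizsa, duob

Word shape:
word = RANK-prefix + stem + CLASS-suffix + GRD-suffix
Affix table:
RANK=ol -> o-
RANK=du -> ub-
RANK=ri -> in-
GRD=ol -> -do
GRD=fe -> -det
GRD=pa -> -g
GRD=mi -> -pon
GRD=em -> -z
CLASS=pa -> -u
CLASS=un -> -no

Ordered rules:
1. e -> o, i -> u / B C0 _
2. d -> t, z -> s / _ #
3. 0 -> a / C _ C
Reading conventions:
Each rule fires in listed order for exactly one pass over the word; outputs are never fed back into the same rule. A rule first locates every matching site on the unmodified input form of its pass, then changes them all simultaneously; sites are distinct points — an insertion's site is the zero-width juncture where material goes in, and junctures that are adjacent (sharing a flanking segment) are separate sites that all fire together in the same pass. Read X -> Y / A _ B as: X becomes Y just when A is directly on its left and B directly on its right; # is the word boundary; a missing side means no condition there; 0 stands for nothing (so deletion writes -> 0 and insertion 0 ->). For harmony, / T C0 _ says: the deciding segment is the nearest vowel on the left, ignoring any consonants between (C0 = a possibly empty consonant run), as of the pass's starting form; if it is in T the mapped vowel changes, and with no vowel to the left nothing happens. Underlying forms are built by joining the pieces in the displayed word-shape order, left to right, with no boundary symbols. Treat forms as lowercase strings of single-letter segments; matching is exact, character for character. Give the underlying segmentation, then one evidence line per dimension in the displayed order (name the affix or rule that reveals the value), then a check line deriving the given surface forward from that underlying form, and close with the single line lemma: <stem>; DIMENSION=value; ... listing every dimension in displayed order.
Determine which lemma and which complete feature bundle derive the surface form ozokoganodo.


underlying: o-zekog-no-do
RANK=ol - signalled by the affix o-
GRD=ol - signalled by the affix -do
CLASS=un - signalled by the affix -no
check: ozekognodo -> ozokognodo -> ozokognodo -> ozokoganodo
lemma: zekog; RANK=ol; GRD=ol; CLASS=un


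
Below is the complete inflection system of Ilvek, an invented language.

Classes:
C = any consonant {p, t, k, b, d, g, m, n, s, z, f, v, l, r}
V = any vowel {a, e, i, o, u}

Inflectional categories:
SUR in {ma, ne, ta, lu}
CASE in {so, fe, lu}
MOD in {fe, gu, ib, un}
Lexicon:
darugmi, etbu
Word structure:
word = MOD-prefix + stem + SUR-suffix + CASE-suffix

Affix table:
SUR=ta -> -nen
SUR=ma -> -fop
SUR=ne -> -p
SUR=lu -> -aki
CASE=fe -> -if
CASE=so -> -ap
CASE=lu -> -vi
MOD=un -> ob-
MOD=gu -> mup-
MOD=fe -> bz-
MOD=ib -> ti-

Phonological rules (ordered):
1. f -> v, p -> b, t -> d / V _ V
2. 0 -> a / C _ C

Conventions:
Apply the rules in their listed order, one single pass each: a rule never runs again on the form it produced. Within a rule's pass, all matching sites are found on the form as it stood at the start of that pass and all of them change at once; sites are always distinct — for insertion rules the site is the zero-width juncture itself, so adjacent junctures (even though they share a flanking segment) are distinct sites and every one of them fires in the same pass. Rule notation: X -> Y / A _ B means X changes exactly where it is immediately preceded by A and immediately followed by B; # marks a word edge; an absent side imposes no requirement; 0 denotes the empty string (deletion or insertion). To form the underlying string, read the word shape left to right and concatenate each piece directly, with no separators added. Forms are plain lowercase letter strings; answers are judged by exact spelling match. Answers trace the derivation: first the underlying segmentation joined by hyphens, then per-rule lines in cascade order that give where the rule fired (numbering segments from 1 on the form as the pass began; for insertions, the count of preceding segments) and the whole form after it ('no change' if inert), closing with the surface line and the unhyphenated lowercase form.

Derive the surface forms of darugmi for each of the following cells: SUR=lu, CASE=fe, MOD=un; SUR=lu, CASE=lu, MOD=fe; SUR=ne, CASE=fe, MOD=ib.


cell SUR=lu, CASE=fe, MOD=un:
underlying: ob-darugmi-aki-if
1. f -> v, p -> b, t -> d / V _ V: no change
2. 0 -> a / C _ C: inserts after position(s) 2, 7: obadarugamiakiif
surface: obadarugamiakiif

cell SUR=lu, CASE=lu, MOD=fe:
underlying: bz-darugmi-aki-vi
1. f -> v, p -> b, t -> d / V _ V: no change
2. 0 -> a / C _ C: inserts after position(s) 1, 2, 7: bazadarugamiakivi
surface: bazadarugamiakivi

cell SUR=ne, CASE=fe, MOD=ib:
underlying: ti-darugmi-p-if
1. f -> v, p -> b, t -> d / V _ V: fires at position(s) 10: tidarugmibif
2. 0 -> a / C _ C: inserts after position(s) 7: tidarugamibif
surface: tidarugamibif


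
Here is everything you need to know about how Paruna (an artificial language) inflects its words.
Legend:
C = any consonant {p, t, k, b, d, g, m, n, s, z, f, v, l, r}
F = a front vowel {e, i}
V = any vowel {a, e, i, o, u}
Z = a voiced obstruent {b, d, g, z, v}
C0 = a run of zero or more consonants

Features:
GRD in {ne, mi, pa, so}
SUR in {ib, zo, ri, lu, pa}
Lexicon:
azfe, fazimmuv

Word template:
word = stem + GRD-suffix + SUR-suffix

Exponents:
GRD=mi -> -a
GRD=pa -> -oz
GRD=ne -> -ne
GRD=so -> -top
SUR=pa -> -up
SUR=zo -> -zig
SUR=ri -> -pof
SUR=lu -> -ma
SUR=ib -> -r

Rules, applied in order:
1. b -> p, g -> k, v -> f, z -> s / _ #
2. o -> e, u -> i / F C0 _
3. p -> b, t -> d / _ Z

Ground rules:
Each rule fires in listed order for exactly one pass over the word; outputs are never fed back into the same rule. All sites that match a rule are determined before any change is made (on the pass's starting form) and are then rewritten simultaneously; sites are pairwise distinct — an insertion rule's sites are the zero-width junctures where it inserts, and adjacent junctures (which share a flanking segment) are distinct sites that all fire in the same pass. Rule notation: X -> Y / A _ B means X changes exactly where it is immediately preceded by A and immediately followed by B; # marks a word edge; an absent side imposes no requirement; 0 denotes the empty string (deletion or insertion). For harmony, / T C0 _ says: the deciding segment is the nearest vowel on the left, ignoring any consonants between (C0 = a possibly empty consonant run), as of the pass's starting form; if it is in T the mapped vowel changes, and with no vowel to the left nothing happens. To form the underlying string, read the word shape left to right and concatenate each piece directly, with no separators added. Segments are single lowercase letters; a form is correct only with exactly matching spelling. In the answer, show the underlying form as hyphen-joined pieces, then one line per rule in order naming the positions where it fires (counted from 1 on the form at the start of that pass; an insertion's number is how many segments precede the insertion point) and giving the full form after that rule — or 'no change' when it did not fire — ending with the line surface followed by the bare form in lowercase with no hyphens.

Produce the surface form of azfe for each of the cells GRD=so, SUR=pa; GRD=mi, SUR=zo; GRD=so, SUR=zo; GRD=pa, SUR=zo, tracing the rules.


cell GRD=so, SUR=pa:
underlying: azfe-top-up
1. b -> p, g -> k, v -> f, z -> s / _ #: no change
2. o -> e, u -> i / F C0 _: fires at position(s) 6: azfetepup
3. p -> b, t -> d / _ Z: no change
surface: azfetepup

cell GRD=mi, SUR=zo:
underlying: azfe-a-zig
1. b -> p, g -> k, v -> f, z -> s / _ #: fires at position(s) 8: azfeazik
2. o -> e, u -> i / F C0 _: no change
3. p -> b, t -> d / _ Z: no change
surface: azfeazik

cell GRD=so, SUR=zo:
underlying: azfe-top-zig
1. b -> p, g -> k, v -> f, z -> s / _ #: fires at position(s) 10: azfetopzik
2. o -> e, u -> i / F C0 _: fires at position(s) 6: azfetepzik
3. p -> b, t -> d / _ Z: fires at position(s) 7: azfetebzik
surface: azfetebzik

cell GRD=pa, SUR=zo:
underlying: azfe-oz-zig
1. b -> p, g -> k, v -> f, z -> s / _ #: fires at position(s) 9: azfeozzik
2. o -> e, u -> i / F C0 _: fires at position(s) 5: azfeezzik
3. p -> b, t -> d / _ Z: no change
surface: azfeezzik


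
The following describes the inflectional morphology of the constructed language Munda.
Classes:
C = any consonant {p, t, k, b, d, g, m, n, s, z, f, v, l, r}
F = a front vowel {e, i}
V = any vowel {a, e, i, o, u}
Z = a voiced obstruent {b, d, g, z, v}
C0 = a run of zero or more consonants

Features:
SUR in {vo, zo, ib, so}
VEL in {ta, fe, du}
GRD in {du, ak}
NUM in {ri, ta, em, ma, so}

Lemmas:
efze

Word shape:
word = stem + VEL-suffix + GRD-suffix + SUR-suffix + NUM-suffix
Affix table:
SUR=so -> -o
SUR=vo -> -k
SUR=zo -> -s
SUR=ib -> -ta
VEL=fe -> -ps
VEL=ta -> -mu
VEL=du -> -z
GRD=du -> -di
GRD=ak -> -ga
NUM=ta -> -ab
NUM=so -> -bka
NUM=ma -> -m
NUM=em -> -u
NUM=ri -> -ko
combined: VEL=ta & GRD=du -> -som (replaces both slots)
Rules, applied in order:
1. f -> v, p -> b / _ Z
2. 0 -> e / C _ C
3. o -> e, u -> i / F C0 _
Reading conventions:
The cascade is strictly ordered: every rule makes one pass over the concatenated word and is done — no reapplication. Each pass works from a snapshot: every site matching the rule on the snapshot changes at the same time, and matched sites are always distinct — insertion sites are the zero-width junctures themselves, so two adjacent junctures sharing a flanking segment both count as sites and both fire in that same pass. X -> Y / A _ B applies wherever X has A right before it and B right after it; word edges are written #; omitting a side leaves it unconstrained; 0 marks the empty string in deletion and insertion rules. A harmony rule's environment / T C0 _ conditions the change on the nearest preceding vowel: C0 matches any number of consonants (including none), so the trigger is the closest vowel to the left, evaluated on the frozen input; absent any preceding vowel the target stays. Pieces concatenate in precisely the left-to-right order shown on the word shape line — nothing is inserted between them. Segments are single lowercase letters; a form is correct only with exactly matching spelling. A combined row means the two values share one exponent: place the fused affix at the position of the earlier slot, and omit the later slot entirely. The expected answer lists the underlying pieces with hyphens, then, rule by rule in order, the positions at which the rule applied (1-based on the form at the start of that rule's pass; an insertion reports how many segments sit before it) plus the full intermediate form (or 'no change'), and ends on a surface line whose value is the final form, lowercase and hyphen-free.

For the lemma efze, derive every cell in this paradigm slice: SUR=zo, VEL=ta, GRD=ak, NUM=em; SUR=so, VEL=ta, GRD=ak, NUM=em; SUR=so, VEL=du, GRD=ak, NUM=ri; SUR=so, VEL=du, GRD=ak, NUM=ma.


cell SUR=zo, VEL=ta, GRD=ak, NUM=em:
underlying: efze-mu-ga-s-u
1. f -> v, p -> b / _ Z: fires at position(s) 2: evzemugasu
2. 0 -> e / C _ C: inserts after position(s) 2: evezemugasu
3. o -> e, u -> i / F C0 _: fires at position(s) 7: evezemigasu
surface: evezemigasu

cell SUR=so, VEL=ta, GRD=ak, NUM=em:
underlying: efze-mu-ga-o-u
1. f -> v, p -> b / _ Z: fires at position(s) 2: evzemugaou
2. 0 -> e / C _ C: inserts after position(s) 2: evezemugaou
3. o -> e, u -> i / F C0 _: fires at position(s) 7: evezemigaou
surface: evezemigaou

cell SUR=so, VEL=du, GRD=ak, NUM=ri:
underlying: efze-z-ga-o-ko
1. f -> v, p -> b / _ Z: fires at position(s) 2: evzezgaoko
2. 0 -> e / C _ C: inserts after position(s) 2, 5: evezezegaoko
3. o -> e, u -> i / F C0 _: no change
surface: evezezegaoko

cell SUR=so, VEL=du, GRD=ak, NUM=ma:
underlying: efze-z-ga-o-m
1. f -> v, p -> b / _ Z: fires at position(s) 2: evzezgaom
2. 0 -> e / C _ C: inserts after position(s) 2, 5: evezezegaom
3. o -> e, u -> i / F C0 _: no change
surface: evezezegaom
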